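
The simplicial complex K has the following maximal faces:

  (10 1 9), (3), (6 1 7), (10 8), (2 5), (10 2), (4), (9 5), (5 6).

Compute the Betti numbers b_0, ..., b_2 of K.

We work with the vertex ordering 1 < 2 < 3 < 4 < 5 < 6 < 7 < 8 < 9 < 10. The simplices of K, each written with vertices in increasing order, are:

  0-simplices (10): [1], [2], [3], [4], [5], [6], [7], [8], [9], [10]
  1-simplices (11): [1,6], [1,7], [1,9], [1,10], [2,5], [2,10], [5,6], [5,9], [6,7], [8,10], [9,10]
  2-simplices (2): [1,6,7], [1,9,10]

giving chain groups C_0 ≅ Z^10, C_1 ≅ Z^11, C_2 ≅ Z^2.

Boundary ∂_1: C_1 → C_0 sends each edge [p,q] (with p < q) to q − p. For instance
  ∂[1,6] = [6] − [1].
The 10×11 boundary matrix has rank 7 and Smith normal form diag(1,1,1,1,1,1,1).

Boundary ∂_2: C_2 → C_1 acts by ∂[p,q,r] = [q,r] − [p,r] + [p,q]. For instance
  ∂[1,9,10] = [9,10] − [1,10] + [1,9],
  ∂[1,6,7] = [6,7] − [1,7] + [1,6].
The 11×2 boundary matrix has rank 2 and Smith normal form diag(1,1).

Reading off H_k = ker ∂_k / im ∂_{k+1}:

  H_0: rank C_0 − rank ∂_1 = 10 − 7 = 3, and the invariant factors of ∂_1 are all 1, so H_0 = Z^3.
  H_1: rank ker ∂_1 − rank ∂_2 = (11 − 7) − 2 = 2, and the invariant factors of ∂_2 are all 1, so H_1 = Z^2.
  H_2: rank ker ∂_2 − rank ∂_3 = (2 − 2) − 0 = 0, and there is no ∂_3, so H_2 = 0.

As a check, the Euler characteristic is 10 − 11 + 2 = 1, which agrees with 3 − 2 + 0 = 1.

Hence the Betti numbers are b_0 = 3, b_1 = 2, b_2 = 0.

b_0 = 3, b_1 = 2, b_2 = 0.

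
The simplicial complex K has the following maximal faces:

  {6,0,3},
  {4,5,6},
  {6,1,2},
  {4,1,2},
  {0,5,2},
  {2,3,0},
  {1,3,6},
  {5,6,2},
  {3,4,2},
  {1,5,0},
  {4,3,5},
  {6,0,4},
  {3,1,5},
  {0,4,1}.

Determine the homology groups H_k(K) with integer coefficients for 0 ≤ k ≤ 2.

Order the vertices as 0 < 1 < 2 < 3 < 4 < 5 < 6. Listing each simplex with vertices in this order, K has dimension 2 with simplices:

  0-simplices (7): [0], [1], [2], [3], [4], [5], [6]
  1-simplices (21): [0,1], [0,2], [0,3], [0,4], [0,5], [0,6], [1,2], [1,3], [1,4], [1,5], [1,6], [2,3], [2,4], [2,5], [2,6], [3,4], [3,5], [3,6], [4,5], [4,6], [5,6]
  2-simplices (14): [0,1,4], [0,1,5], [0,2,3], [0,2,5], [0,3,6], [0,4,6], [1,2,4], [1,2,6], [1,3,5], [1,3,6], [2,3,4], [2,5,6], [3,4,5], [4,5,6]

Hence C_0 ≅ Z^7, C_1 ≅ Z^21, C_2 ≅ Z^14.

∂_1: C_1 → C_0 is given by ∂[p,q] = [q] − [p].
This gives a 7×21 integer matrix of rank 6; reducing to Smith normal form yields diagonal entries (1,1,1,1,1,1).

The boundary map ∂_2: C_2 → C_1 sends each 2-simplex [p,q,r] to [q,r] − [p,r] + [p,q]. For instance
  ∂[0,4,6] = [4,6] − [0,6] + [0,4],
  ∂[2,3,4] = [3,4] − [2,4] + [2,3].
The 21×14 boundary matrix has rank 13 and Smith normal form diag(1,1,1,1,1,1,1,1,1,1,1,1,1).

Computing H_k = (kernel of ∂_k) / (image of ∂_{k+1}):

  H_0: rank C_0 − rank ∂_1 = 7 − 6 = 1, and the invariant factors of ∂_1 are all 1, so H_0 ≅ Z.
  H_1: rank ker ∂_1 − rank ∂_2 = (21 − 6) − 13 = 2, and the invariant factors of ∂_2 are all 1, so H_1 ≅ Z^2.
  H_2: rank ker ∂_2 − rank ∂_3 = (14 − 13) − 0 = 1, and there is no ∂_3, so H_2 ≅ Z.

As a check, the Euler characteristic is 7 − 21 + 14 = 0, which agrees with 1 − 2 + 1 = 0.

H_0 ≅ Z,  H_1 ≅ Z^2,  H_2 ≅ Z.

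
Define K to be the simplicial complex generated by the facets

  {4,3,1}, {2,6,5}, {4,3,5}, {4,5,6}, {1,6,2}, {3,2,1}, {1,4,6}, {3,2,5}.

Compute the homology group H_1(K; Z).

K has 6 vertices, 12 edges, 8 triangles.
rank ∂_1 = 5, rank ∂_2 = 7 ⇒ b_1 = 12 − 5 − 7 = 0; all invariant factors of ∂_2 are 1 so no torsion. So H_1 ≅ 0.

H_1 ≅ 0.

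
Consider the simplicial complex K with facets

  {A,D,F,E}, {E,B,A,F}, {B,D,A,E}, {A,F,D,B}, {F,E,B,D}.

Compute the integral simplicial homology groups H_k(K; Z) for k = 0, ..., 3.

H_0 = Z,  H_1 = 0,  H_2 = 0,  H_3 = Z.

Order the vertices as A < B < D < E < F. Listing each simplex with vertices in this order, K has dimension 3 with simplices:

  0-simplices (5): A, B, D, E, F
  1-simplices (10): AB, AD, AE, AF, BD, BE, BF, DE, DF, EF
  2-simplices (10): ABD, ABE, ABF, ADE, ADF, AEF, BDE, BDF, BEF, DEF
  3-simplices (5): ABDE, ABDF, ABEF, ADEF, BDEF

giving chain groups C_0 ≅ Z^5, C_1 ≅ Z^10, C_2 ≅ Z^10, C_3 ≅ Z^5.

∂_1: C_1 → C_0 sends each edge [p,q] (with p < q) to q − p. For instance
  ∂AB = B − A.
As a 5×10 matrix over Z this has rank 4, with invariant factors (1,1,1,1).

The boundary map ∂_2: C_2 → C_1 maps a triangle to the signed sum of its edges. For instance
  ∂ADF = DF − AF + AD,
  ∂ABD = BD − AD + AB.
This gives a 10×10 integer matrix of rank 6; reducing to Smith normal form yields diagonal entries (1,1,1,1,1,1).

Boundary ∂_3: C_3 → C_2 sends each 3-simplex σ to the alternating sum Σ_i (−1)^i (σ with its i-th vertex removed). For instance
  ∂BDEF = DEF − BEF + BDF − BDE,
  ∂ABDF = BDF − ADF + ABF − ABD.
The 10×5 boundary matrix has rank 4 and Smith normal form diag(1,1,1,1).

Reading off H_k = ker ∂_k / im ∂_{k+1}:

  H_0: rank C_0 − rank ∂_1 = 5 − 4 = 1, and the invariant factors of ∂_1 are all 1, so H_0 ≅ Z.
  H_1: rank ker ∂_1 − rank ∂_2 = (10 − 4) − 6 = 0, and the invariant factors of ∂_2 are all 1, so H_1 ≅ 0.
  H_2: rank ker ∂_2 − rank ∂_3 = (10 − 6) − 4 = 0, and the invariant factors of ∂_3 are all 1, so H_2 ≅ 0.
  H_3: rank ker ∂_3 − rank ∂_4 = (5 − 4) − 0 = 1, and there is no ∂_4, so H_3 ≅ Z.

As a check, the Euler characteristic is 5 − 10 + 10 − 5 = 0, which agrees with 1 − 0 + 0 − 1 = 0.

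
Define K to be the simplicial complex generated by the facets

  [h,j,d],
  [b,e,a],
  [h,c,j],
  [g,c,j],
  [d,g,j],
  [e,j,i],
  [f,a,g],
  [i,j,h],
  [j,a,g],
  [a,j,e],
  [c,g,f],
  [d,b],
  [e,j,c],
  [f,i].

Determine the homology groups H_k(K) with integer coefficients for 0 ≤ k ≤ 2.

Order the vertices as a < b < c < d < e < f < g < h < i < j. Listing each simplex with vertices in this order, K has dimension 2 with simplices:

  0-simplices (10): a, b, c, d, e, f, g, h, i, j
  1-simplices (23): ab, ae, af, ag, aj, bd, be, ce, cf, cg, ch, cj, dg, dh, dj, ei, ej, fg, fi, gj, hi, hj, ij
  2-simplices (12): abe, aej, afg, agj, cej, cfg, cgj, chj, dgj, dhj, eij, hij

Hence C_0 ≅ Z^10, C_1 ≅ Z^23, C_2 ≅ Z^12.

Boundary ∂_1: C_1 → C_0 maps an edge to its endpoints' difference, ∂[p,q] = q − p.
The resulting 10×23 matrix has rank 9, and its Smith normal form has invariant factors (1,1,1,1,1,1,1,1,1).

∂_2: C_2 → C_1 acts by ∂[p,q,r] = [q,r] − [p,r] + [p,q]. For instance
  ∂aej = ej − aj + ae,
  ∂abe = be − ae + ab.
As a 23×12 matrix over Z this has rank 12, with invariant factors (1,1,1,1,1,1,1,1,1,1,1,1).

Computing H_k = (kernel of ∂_k) / (image of ∂_{k+1}):

  H_0: rank C_0 − rank ∂_1 = 10 − 9 = 1, and the invariant factors of ∂_1 are all 1, so H_0 ≅ Z.
  H_1: rank ker ∂_1 − rank ∂_2 = (23 − 9) − 12 = 2, and the invariant factors of ∂_2 are all 1, so H_1 ≅ Z^2.
  H_2: rank ker ∂_2 − rank ∂_3 = (12 − 12) − 0 = 0, and there is no ∂_3, so H_2 ≅ 0.

As a check, the Euler characteristic is 10 − 23 + 12 = -1, which agrees with 1 − 2 + 0 = -1.

H_0 = Z,  H_1 = Z^2,  H_2 = 0.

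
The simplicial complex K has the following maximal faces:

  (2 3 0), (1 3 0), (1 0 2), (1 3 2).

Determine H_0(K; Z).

H_0 = Z.

K has 4 vertices, 6 edges, 4 triangles.
rank ∂_0 = 0, rank ∂_1 = 3 ⇒ b_0 = 4 − 0 − 3 = 1; all invariant factors of ∂_1 are 1 so no torsion. So H_0 ≅ Z.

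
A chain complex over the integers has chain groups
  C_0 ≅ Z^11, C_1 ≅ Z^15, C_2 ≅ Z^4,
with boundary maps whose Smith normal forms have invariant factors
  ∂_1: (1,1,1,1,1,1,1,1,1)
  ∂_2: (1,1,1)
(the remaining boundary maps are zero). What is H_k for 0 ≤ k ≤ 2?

H_0 ≅ Z^2,  H_1 ≅ Z^3,  H_2 ≅ Z.

H_0: b_0 = 11 − 0 − 9 = 2; torsion from ∂_1 factors > 1: none. So H_0 ≅ Z^2.
H_1: b_1 = 15 − 9 − 3 = 3; torsion from ∂_2 factors > 1: none. So H_1 ≅ Z^3.
H_2: b_2 = 4 − 3 − 0 = 1; torsion from ∂_3 factors > 1: none. So H_2 ≅ Z.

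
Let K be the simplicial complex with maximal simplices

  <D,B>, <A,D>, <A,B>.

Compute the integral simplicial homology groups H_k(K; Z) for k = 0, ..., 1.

H_0 = Z,  H_1 = Z.

We work with the vertex ordering A < B < D. The simplices of K, each written with vertices in increasing order, are:

  0-simplices (3): A, B, D
  1-simplices (3): AB, AD, BD

Hence C_0 ≅ Z^3, C_1 ≅ Z^3.

∂_1: C_1 → C_0 is given by ∂[p,q] = [q] − [p]. For instance
  ∂AB = B − A.
The resulting 3×3 matrix has rank 2, and its Smith normal form has invariant factors (1,1).

Now H_k = ker ∂_k / im ∂_{k+1}, so:

  H_0: rank C_0 − rank ∂_1 = 3 − 2 = 1, and the invariant factors of ∂_1 are all 1, so H_0 = Z.
  H_1: rank ker ∂_1 − rank ∂_2 = (3 − 2) − 0 = 1, and there is no ∂_2, so H_1 = Z.

As a check, the Euler characteristic is 3 − 3 = 0, which agrees with 1 − 1 = 0.
(K is a triangulation of the circle S^1.)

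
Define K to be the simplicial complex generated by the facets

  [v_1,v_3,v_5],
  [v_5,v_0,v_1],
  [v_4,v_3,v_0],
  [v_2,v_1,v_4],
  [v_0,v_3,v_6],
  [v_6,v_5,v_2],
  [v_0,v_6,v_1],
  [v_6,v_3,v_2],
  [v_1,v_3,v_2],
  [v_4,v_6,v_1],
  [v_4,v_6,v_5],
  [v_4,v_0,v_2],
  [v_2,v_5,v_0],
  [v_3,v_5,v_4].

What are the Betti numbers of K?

b_0 = 1, b_1 = 2, b_2 = 1.

Take the total order v_0 < v_1 < v_2 < v_3 < v_4 < v_5 < v_6 on the vertex set. Then K (dimension 2) consists of the simplices:

  0-simplices (7): [v_0], [v_1], [v_2], [v_3], [v_4], [v_5], [v_6]
  1-simplices (21): (21 of them)
  2-simplices (14): (14 of them)

so the chain groups are C_0 ≅ Z^7, C_1 ≅ Z^21, C_2 ≅ Z^14.

Boundary ∂_1: C_1 → C_0 is given by ∂[p,q] = [q] − [p].
As a 7×21 matrix over Z this has rank 6, with invariant factors (1,1,1,1,1,1).

∂_2: C_2 → C_1 acts by ∂[p,q,r] = [q,r] − [p,r] + [p,q]. For instance
  ∂[v_0,v_3,v_6] = [v_3,v_6] − [v_0,v_6] + [v_0,v_3],
  ∂[v_4,v_5,v_6] = [v_5,v_6] − [v_4,v_6] + [v_4,v_5].
The resulting 21×14 matrix has rank 13, and its Smith normal form has invariant factors (1,1,1,1,1,1,1,1,1,1,1,1,1).

Computing H_k = (kernel of ∂_k) / (image of ∂_{k+1}):

  H_0: rank C_0 − rank ∂_1 = 7 − 6 = 1, and the invariant factors of ∂_1 are all 1, so H_0 ≅ Z.
  H_1: rank ker ∂_1 − rank ∂_2 = (21 − 6) − 13 = 2, and the invariant factors of ∂_2 are all 1, so H_1 ≅ Z^2.
  H_2: rank ker ∂_2 − rank ∂_3 = (14 − 13) − 0 = 1, and there is no ∂_3, so H_2 ≅ Z.

As a check, the Euler characteristic is 7 − 21 + 14 = 0, which agrees with 1 − 2 + 1 = 0.
(K is a triangulation of the torus T^2.)

Hence the Betti numbers are b_0 = 1, b_1 = 2, b_2 = 1.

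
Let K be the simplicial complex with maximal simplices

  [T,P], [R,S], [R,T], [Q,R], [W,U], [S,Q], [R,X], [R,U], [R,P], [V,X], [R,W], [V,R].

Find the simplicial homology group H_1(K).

H_1 ≅ Z^4.

K has 9 vertices, 12 edges.
rank ∂_1 = 8, rank ∂_2 = 0 ⇒ b_1 = 12 − 8 − 0 = 4. So H_1 ≅ Z^4.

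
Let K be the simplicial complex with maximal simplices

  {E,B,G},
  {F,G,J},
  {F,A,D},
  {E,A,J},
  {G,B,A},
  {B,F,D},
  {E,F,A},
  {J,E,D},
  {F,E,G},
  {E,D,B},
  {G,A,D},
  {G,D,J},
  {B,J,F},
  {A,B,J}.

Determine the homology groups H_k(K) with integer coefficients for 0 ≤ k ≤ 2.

Fix the vertex order A < B < D < E < F < G < J and write every simplex with vertices in increasing order. Then dim K = 2 and the simplices of K are:

  0-simplices (7): A, B, D, E, F, G, J
  1-simplices (21): AB, AD, AE, AF, AG, AJ, BD, BE, BF, BG, BJ, DE, DF, DG, DJ, EF, EG, EJ, FG, FJ, GJ
  2-simplices (14): ABG, ABJ, ADF, ADG, AEF, AEJ, BDE, BDF, BEG, BFJ, DEJ, DGJ, EFG, FGJ

Hence C_0 ≅ Z^7, C_1 ≅ Z^21, C_2 ≅ Z^14.

Boundary ∂_1: C_1 → C_0 is given by ∂[p,q] = [q] − [p]. For instance
  ∂EF = F − E.
The resulting 7×21 matrix has rank 6, and its Smith normal form has invariant factors (1,1,1,1,1,1).

Boundary ∂_2: C_2 → C_1 sends each 2-simplex [p,q,r] to [q,r] − [p,r] + [p,q]. For instance
  ∂FGJ = GJ − FJ + FG,
  ∂ADF = DF − AF + AD.
The 21×14 boundary matrix has rank 13 and Smith normal form diag(1,1,1,1,1,1,1,1,1,1,1,1,1).

Reading off H_k = ker ∂_k / im ∂_{k+1}:

  H_0: rank C_0 − rank ∂_1 = 7 − 6 = 1, and the invariant factors of ∂_1 are all 1, so H_0 = Z.
  H_1: rank ker ∂_1 − rank ∂_2 = (21 − 6) − 13 = 2, and the invariant factors of ∂_2 are all 1, so H_1 = Z^2.
  H_2: rank ker ∂_2 − rank ∂_3 = (14 − 13) − 0 = 1, and there is no ∂_3, so H_2 = Z.

As a check, the Euler characteristic is 7 − 21 + 14 = 0, which agrees with 1 − 2 + 1 = 0.
(K is a triangulation of the torus T^2.)

H_0 = Z,  H_1 = Z^2,  H_2 = Z.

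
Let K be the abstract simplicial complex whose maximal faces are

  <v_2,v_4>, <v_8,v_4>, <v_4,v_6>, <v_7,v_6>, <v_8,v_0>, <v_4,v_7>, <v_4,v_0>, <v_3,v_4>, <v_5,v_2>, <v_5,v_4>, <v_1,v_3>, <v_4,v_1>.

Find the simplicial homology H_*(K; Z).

H_0 ≅ Z,  H_1 ≅ Z^4.

Order the vertices as v_0 < v_1 < v_2 < v_3 < v_4 < v_5 < v_6 < v_7 < v_8. Listing each simplex with vertices in this order, K has dimension 1 with simplices:

  0-simplices (9): [v_0], [v_1], [v_2], [v_3], [v_4], [v_5], [v_6], [v_7], [v_8]
  1-simplices (12): [v_0,v_4], [v_0,v_8], [v_1,v_3], [v_1,v_4], [v_2,v_4], [v_2,v_5], [v_3,v_4], [v_4,v_5], [v_4,v_6], [v_4,v_7], [v_4,v_8], [v_6,v_7]

Hence C_0 ≅ Z^9, C_1 ≅ Z^12.

∂_1: C_1 → C_0 maps an edge to its endpoints' difference, ∂[p,q] = q − p.
The 9×12 boundary matrix has rank 8 and Smith normal form diag(1,1,1,1,1,1,1,1).

From H_k ≅ ker(∂_k) / im(∂_{k+1}) we obtain:

  H_0: rank C_0 − rank ∂_1 = 9 − 8 = 1, and the invariant factors of ∂_1 are all 1, so H_0 ≅ Z.
  H_1: rank ker ∂_1 − rank ∂_2 = (12 − 8) − 0 = 4, and there is no ∂_2, so H_1 ≅ Z^4.

As a check, the Euler characteristic is 9 − 12 = -3, which agrees with 1 − 4 = -3.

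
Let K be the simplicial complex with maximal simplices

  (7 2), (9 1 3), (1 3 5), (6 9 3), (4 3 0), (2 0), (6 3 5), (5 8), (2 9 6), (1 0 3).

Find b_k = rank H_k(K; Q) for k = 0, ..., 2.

K has 10 vertices, 17 edges, 7 triangles.
rank ∂_0 = 0, rank ∂_1 = 9 ⇒ b_0 = 10 − 0 − 9 = 1; all invariant factors of ∂_1 are 1 so no torsion. So H_0 = Z.
rank ∂_1 = 9, rank ∂_2 = 7 ⇒ b_1 = 17 − 9 − 7 = 1; all invariant factors of ∂_2 are 1 so no torsion. So H_1 = Z.
rank ∂_2 = 7, rank ∂_3 = 0 ⇒ b_2 = 7 − 7 − 0 = 0. So H_2 = 0.

b_0 = 1, b_1 = 1, b_2 = 0.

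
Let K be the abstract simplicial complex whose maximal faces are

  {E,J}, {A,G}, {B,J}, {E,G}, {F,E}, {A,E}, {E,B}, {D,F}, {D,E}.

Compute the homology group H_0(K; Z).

Order the vertices as A < B < D < E < F < G < J. Listing each simplex with vertices in this order, K has dimension 1 with simplices:

  0-simplices (7): A, B, D, E, F, G, J
  1-simplices (9): AE, AG, BE, BJ, DE, DF, EF, EG, EJ

so the chain groups are C_0 ≅ Z^7, C_1 ≅ Z^9.

∂_1: C_1 → C_0 maps an edge to its endpoints' difference, ∂[p,q] = q − p. For instance
  ∂AG = G − A.
The 7×9 boundary matrix has rank 6 and Smith normal form diag(1,1,1,1,1,1).

Reading off H_k = ker ∂_k / im ∂_{k+1}:

  H_0: rank C_0 − rank ∂_1 = 7 − 6 = 1, and the invariant factors of ∂_1 are all 1, so H_0 = Z.

H_0 ≅ Z.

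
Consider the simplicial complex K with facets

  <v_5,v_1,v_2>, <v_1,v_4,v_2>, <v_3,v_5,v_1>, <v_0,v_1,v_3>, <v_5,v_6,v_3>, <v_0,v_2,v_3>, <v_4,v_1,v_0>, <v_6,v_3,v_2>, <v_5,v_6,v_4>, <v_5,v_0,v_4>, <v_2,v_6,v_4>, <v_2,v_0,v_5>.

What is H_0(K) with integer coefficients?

H_0 = Z.

K has 7 vertices, 18 edges, 12 triangles.
rank ∂_0 = 0, rank ∂_1 = 6 ⇒ b_0 = 7 − 0 − 6 = 1; all invariant factors of ∂_1 are 1 so no torsion. So H_0 ≅ Z.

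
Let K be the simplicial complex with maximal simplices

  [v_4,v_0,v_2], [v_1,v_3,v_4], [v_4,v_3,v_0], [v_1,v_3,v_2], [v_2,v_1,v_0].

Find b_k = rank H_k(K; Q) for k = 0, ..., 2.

b_0 = 1, b_1 = 1, b_2 = 0.

Take the total order v_0 < v_1 < v_2 < v_3 < v_4 on the vertex set. Then K (dimension 2) consists of the simplices:

  0-simplices (5): [v_0], [v_1], [v_2], [v_3], [v_4]
  1-simplices (10): [v_0,v_1], [v_0,v_2], [v_0,v_3], [v_0,v_4], [v_1,v_2], [v_1,v_3], [v_1,v_4], [v_2,v_3], [v_2,v_4], [v_3,v_4]
  2-simplices (5): [v_0,v_1,v_2], [v_0,v_2,v_4], [v_0,v_3,v_4], [v_1,v_2,v_3], [v_1,v_3,v_4]

so the chain groups are C_0 ≅ Z^5, C_1 ≅ Z^10, C_2 ≅ Z^5.

∂_1: C_1 → C_0 maps an edge to its endpoints' difference, ∂[p,q] = q − p. For instance
  ∂[v_1,v_3] = [v_3] − [v_1].
This gives a 5×10 integer matrix of rank 4; reducing to Smith normal form yields diagonal entries (1,1,1,1).

The boundary map ∂_2: C_2 → C_1 acts by ∂[p,q,r] = [q,r] − [p,r] + [p,q]. For instance
  ∂[v_1,v_2,v_3] = [v_2,v_3] − [v_1,v_3] + [v_1,v_2],
  ∂[v_0,v_1,v_2] = [v_1,v_2] − [v_0,v_2] + [v_0,v_1].
As a 10×5 matrix over Z this has rank 5, with invariant factors (1,1,1,1,1).

From H_k ≅ ker(∂_k) / im(∂_{k+1}) we obtain:

  H_0: rank C_0 − rank ∂_1 = 5 − 4 = 1, and the invariant factors of ∂_1 are all 1, so H_0 ≅ Z.
  H_1: rank ker ∂_1 − rank ∂_2 = (10 − 4) − 5 = 1, and the invariant factors of ∂_2 are all 1, so H_1 ≅ Z.
  H_2: rank ker ∂_2 − rank ∂_3 = (5 − 5) − 0 = 0, and there is no ∂_3, so H_2 ≅ 0.

Hence the Betti numbers are b_0 = 1, b_1 = 1, b_2 = 0.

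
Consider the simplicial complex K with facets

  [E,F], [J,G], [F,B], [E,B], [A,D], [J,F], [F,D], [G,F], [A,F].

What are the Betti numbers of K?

Fix the vertex order A < B < D < E < F < G < J and write every simplex with vertices in increasing order. Then dim K = 1 and the simplices of K are:

  0-simplices (7): A, B, D, E, F, G, J
  1-simplices (9): AD, AF, BE, BF, DF, EF, FG, FJ, GJ

giving chain groups C_0 ≅ Z^7, C_1 ≅ Z^9.

The boundary map ∂_1: C_1 → C_0 maps an edge to its endpoints' difference, ∂[p,q] = q − p. For instance
  ∂AF = F − A.
The resulting 7×9 matrix has rank 6, and its Smith normal form has invariant factors (1,1,1,1,1,1).

Computing H_k = (kernel of ∂_k) / (image of ∂_{k+1}):

  H_0: rank C_0 − rank ∂_1 = 7 − 6 = 1, and the invariant factors of ∂_1 are all 1, so H_0 = Z.
  H_1: rank ker ∂_1 − rank ∂_2 = (9 − 6) − 0 = 3, and there is no ∂_2, so H_1 = Z^3.

Hence the Betti numbers are b_0 = 1, b_1 = 3.

b_0 = 1, b_1 = 3.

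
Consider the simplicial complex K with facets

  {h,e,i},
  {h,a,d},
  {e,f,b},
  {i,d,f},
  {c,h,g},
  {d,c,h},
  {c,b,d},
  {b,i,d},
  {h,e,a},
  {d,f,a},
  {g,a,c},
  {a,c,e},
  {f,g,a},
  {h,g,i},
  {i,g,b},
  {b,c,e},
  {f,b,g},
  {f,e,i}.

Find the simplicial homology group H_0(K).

H_0 ≅ Z.

Order the vertices as a < b < c < d < e < f < g < h < i. Listing each simplex with vertices in this order, K has dimension 2 with simplices:

  0-simplices (9): a, b, c, d, e, f, g, h, i
  1-simplices (27): ac, ad, ae, af, ag, ah, bc, bd, be, bf, bg, bi, cd, ce, cg, ch, df, dh, di, ef, eh, ei, fg, fi, gh, gi, hi
  2-simplices (18): ace, acg, adf, adh, aeh, afg, bcd, bce, bdi, bef, bfg, bgi, cdh, cgh, dfi, efi, ehi, ghi

Hence C_0 ≅ Z^9, C_1 ≅ Z^27, C_2 ≅ Z^18.

∂_1: C_1 → C_0 is given by ∂[p,q] = [q] − [p]. For instance
  ∂fi = i − f.
The 9×27 boundary matrix has rank 8 and Smith normal form diag(1,1,1,1,1,1,1,1).

∂_2: C_2 → C_1 maps a triangle to the signed sum of its edges. For instance
  ∂bfg = fg − bg + bf,
  ∂bgi = gi − bi + bg.
This gives a 27×18 integer matrix of rank 18; reducing to Smith normal form yields diagonal entries (1,1,1,1,1,1,1,1,1,1,1,1,1,1,1,1,1,2).

Computing H_k = (kernel of ∂_k) / (image of ∂_{k+1}):

  H_0: rank C_0 − rank ∂_1 = 9 − 8 = 1, and the invariant factors of ∂_1 are all 1, so H_0 = Z.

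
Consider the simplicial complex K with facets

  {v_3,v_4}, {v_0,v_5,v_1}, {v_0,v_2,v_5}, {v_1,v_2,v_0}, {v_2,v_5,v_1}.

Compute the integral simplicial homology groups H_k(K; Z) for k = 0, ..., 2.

H_0 ≅ Z^2,  H_1 = 0,  H_2 ≅ Z.

Fix the vertex order v_0 < v_1 < v_2 < v_3 < v_4 < v_5 and write every simplex with vertices in increasing order. Then dim K = 2 and the simplices of K are:

  0-simplices (6): [v_0], [v_1], [v_2], [v_3], [v_4], [v_5]
  1-simplices (7): [v_0,v_1], [v_0,v_2], [v_0,v_5], [v_1,v_2], [v_1,v_5], [v_2,v_5], [v_3,v_4]
  2-simplices (4): [v_0,v_1,v_2], [v_0,v_1,v_5], [v_0,v_2,v_5], [v_1,v_2,v_5]

so the chain groups are C_0 ≅ Z^6, C_1 ≅ Z^7, C_2 ≅ Z^4.

Boundary ∂_1: C_1 → C_0 sends each edge [p,q] (with p < q) to q − p. For instance
  ∂[v_1,v_5] = [v_5] − [v_1].
This gives a 6×7 integer matrix of rank 4; reducing to Smith normal form yields diagonal entries (1,1,1,1).

The boundary map ∂_2: C_2 → C_1 maps a triangle to the signed sum of its edges. For instance
  ∂[v_0,v_1,v_2] = [v_1,v_2] − [v_0,v_2] + [v_0,v_1],
  ∂[v_0,v_2,v_5] = [v_2,v_5] − [v_0,v_5] + [v_0,v_2].
The resulting 7×4 matrix has rank 3, and its Smith normal form has invariant factors (1,1,1).

Reading off H_k = ker ∂_k / im ∂_{k+1}:

  H_0: rank C_0 − rank ∂_1 = 6 − 4 = 2, and the invariant factors of ∂_1 are all 1, so H_0 ≅ Z^2.
  H_1: rank ker ∂_1 − rank ∂_2 = (7 − 4) − 3 = 0, and the invariant factors of ∂_2 are all 1, so H_1 ≅ 0.
  H_2: rank ker ∂_2 − rank ∂_3 = (4 − 3) − 0 = 1, and there is no ∂_3, so H_2 ≅ Z.

(K is a triangulation of the disjoint union of the 2-sphere S^2 and the 1-simplex.)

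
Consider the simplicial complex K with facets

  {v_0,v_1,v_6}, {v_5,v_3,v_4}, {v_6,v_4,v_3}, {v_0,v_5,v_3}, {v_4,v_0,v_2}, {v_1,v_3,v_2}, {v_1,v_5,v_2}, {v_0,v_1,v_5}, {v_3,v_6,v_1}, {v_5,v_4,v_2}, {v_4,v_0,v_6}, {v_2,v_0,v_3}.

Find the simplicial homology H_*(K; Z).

H_0 = Z,  H_1 = Z/2,  H_2 = 0.

Take the total order v_0 < v_1 < v_2 < v_3 < v_4 < v_5 < v_6 on the vertex set. Then K (dimension 2) consists of the simplices:

  0-simplices (7): [v_0], [v_1], [v_2], [v_3], [v_4], [v_5], [v_6]
  1-simplices (18): (18 of them)
  2-simplices (12): (12 of them)

so the chain groups are C_0 ≅ Z^7, C_1 ≅ Z^18, C_2 ≅ Z^12.

∂_1: C_1 → C_0 sends each edge [p,q] (with p < q) to q − p. For instance
  ∂[v_1,v_6] = [v_6] − [v_1].
This gives a 7×18 integer matrix of rank 6; reducing to Smith normal form yields diagonal entries (1,1,1,1,1,1).

The boundary map ∂_2: C_2 → C_1 sends each 2-simplex [p,q,r] to [q,r] − [p,r] + [p,q]. For instance
  ∂[v_1,v_2,v_3] = [v_2,v_3] − [v_1,v_3] + [v_1,v_2],
  ∂[v_0,v_3,v_5] = [v_3,v_5] − [v_0,v_5] + [v_0,v_3].
The resulting 18×12 matrix has rank 12, and its Smith normal form has invariant factors (1,1,1,1,1,1,1,1,1,1,1,2).

Reading off H_k = ker ∂_k / im ∂_{k+1}:

  H_0: rank C_0 − rank ∂_1 = 7 − 6 = 1, and the invariant factors of ∂_1 are all 1, so H_0 ≅ Z.
  H_1: rank ker ∂_1 − rank ∂_2 = (18 − 6) − 12 = 0, and ∂_2 has invariant factor 2 > 1, so H_1 ≅ Z/2.
  H_2: rank ker ∂_2 − rank ∂_3 = (12 − 12) − 0 = 0, and there is no ∂_3, so H_2 ≅ 0.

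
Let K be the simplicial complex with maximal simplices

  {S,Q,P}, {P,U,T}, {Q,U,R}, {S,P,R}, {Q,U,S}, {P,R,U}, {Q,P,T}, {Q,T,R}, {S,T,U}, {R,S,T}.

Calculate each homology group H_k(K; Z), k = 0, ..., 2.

H_0 = Z,  H_1 = Z/2,  H_2 = 0.

We work with the vertex ordering P < Q < R < S < T < U. The simplices of K, each written with vertices in increasing order, are:

  0-simplices (6): P, Q, R, S, T, U
  1-simplices (15): PQ, PR, PS, PT, PU, QR, QS, QT, QU, RS, RT, RU, ST, SU, TU
  2-simplices (10): PQS, PQT, PRS, PRU, PTU, QRT, QRU, QSU, RST, STU

so the chain groups are C_0 ≅ Z^6, C_1 ≅ Z^15, C_2 ≅ Z^10.

The boundary map ∂_1: C_1 → C_0 maps an edge to its endpoints' difference, ∂[p,q] = q − p. For instance
  ∂PU = U − P.
The resulting 6×15 matrix has rank 5, and its Smith normal form has invariant factors (1,1,1,1,1).

Boundary ∂_2: C_2 → C_1 sends each 2-simplex [p,q,r] to [q,r] − [p,r] + [p,q]. For instance
  ∂PTU = TU − PU + PT,
  ∂PRU = RU − PU + PR.
The 15×10 boundary matrix has rank 10 and Smith normal form diag(1,1,1,1,1,1,1,1,1,2).

From H_k ≅ ker(∂_k) / im(∂_{k+1}) we obtain:

  H_0: rank C_0 − rank ∂_1 = 6 − 5 = 1, and the invariant factors of ∂_1 are all 1, so H_0 = Z.
  H_1: rank ker ∂_1 − rank ∂_2 = (15 − 5) − 10 = 0, and ∂_2 has invariant factor 2 > 1, so H_1 = Z/2.
  H_2: rank ker ∂_2 − rank ∂_3 = (10 − 10) − 0 = 0, and there is no ∂_3, so H_2 = 0.

As a check, the Euler characteristic is 6 − 15 + 10 = 1, which agrees with 1 − 0 + 0 = 1.
(K is a triangulation of the real projective plane RP^2.)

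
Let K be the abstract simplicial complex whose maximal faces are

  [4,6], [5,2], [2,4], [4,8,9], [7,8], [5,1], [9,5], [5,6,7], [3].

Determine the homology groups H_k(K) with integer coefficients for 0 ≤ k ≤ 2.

Fix the vertex order 1 < 2 < 3 < 4 < 5 < 6 < 7 < 8 < 9 and write every simplex with vertices in increasing order. Then dim K = 2 and the simplices of K are:

  0-simplices (9): [1], [2], [3], [4], [5], [6], [7], [8], [9]
  1-simplices (12): [1,5], [2,4], [2,5], [4,6], [4,8], [4,9], [5,6], [5,7], [5,9], [6,7], [7,8], [8,9]
  2-simplices (2): [4,8,9], [5,6,7]

giving chain groups C_0 ≅ Z^9, C_1 ≅ Z^12, C_2 ≅ Z^2.

∂_1: C_1 → C_0 is given by ∂[p,q] = [q] − [p].
The resulting 9×12 matrix has rank 7, and its Smith normal form has invariant factors (1,1,1,1,1,1,1).

∂_2: C_2 → C_1 maps a triangle to the signed sum of its edges. For instance
  ∂[4,8,9] = [8,9] − [4,9] + [4,8],
  ∂[5,6,7] = [6,7] − [5,7] + [5,6].
The 12×2 boundary matrix has rank 2 and Smith normal form diag(1,1).

From H_k ≅ ker(∂_k) / im(∂_{k+1}) we obtain:

  H_0: rank C_0 − rank ∂_1 = 9 − 7 = 2, and the invariant factors of ∂_1 are all 1, so H_0 = Z^2.
  H_1: rank ker ∂_1 − rank ∂_2 = (12 − 7) − 2 = 3, and the invariant factors of ∂_2 are all 1, so H_1 = Z^3.
  H_2: rank ker ∂_2 − rank ∂_3 = (2 − 2) − 0 = 0, and there is no ∂_3, so H_2 = 0.

As a check, the Euler characteristic is 9 − 12 + 2 = -1, which agrees with 2 − 3 + 0 = -1.

H_0 ≅ Z^2,  H_1 ≅ Z^3,  H_2 = 0.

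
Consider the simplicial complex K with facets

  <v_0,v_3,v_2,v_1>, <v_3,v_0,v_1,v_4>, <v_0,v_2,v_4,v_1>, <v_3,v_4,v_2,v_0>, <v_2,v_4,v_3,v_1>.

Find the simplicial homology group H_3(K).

H_3 = Z.

Fix the vertex order v_0 < v_1 < v_2 < v_3 < v_4 and write every simplex with vertices in increasing order. Then dim K = 3 and the simplices of K are:

  0-simplices (5): [v_0], [v_1], [v_2], [v_3], [v_4]
  1-simplices (10): [v_0,v_1], [v_0,v_2], [v_0,v_3], [v_0,v_4], [v_1,v_2], [v_1,v_3], [v_1,v_4], [v_2,v_3], [v_2,v_4], [v_3,v_4]
  2-simplices (10): [v_0,v_1,v_2], [v_0,v_1,v_3], [v_0,v_1,v_4], [v_0,v_2,v_3], [v_0,v_2,v_4], [v_0,v_3,v_4], [v_1,v_2,v_3], [v_1,v_2,v_4], [v_1,v_3,v_4], [v_2,v_3,v_4]
  3-simplices (5): [v_0,v_1,v_2,v_3], [v_0,v_1,v_2,v_4], [v_0,v_1,v_3,v_4], [v_0,v_2,v_3,v_4], [v_1,v_2,v_3,v_4]

giving chain groups C_0 ≅ Z^5, C_1 ≅ Z^10, C_2 ≅ Z^10, C_3 ≅ Z^5.

Boundary ∂_1: C_1 → C_0 maps an edge to its endpoints' difference, ∂[p,q] = q − p.
As a 5×10 matrix over Z this has rank 4, with invariant factors (1,1,1,1).

∂_2: C_2 → C_1 acts by ∂[p,q,r] = [q,r] − [p,r] + [p,q]. For instance
  ∂[v_1,v_2,v_3] = [v_2,v_3] − [v_1,v_3] + [v_1,v_2],
  ∂[v_0,v_1,v_4] = [v_1,v_4] − [v_0,v_4] + [v_0,v_1].
As a 10×10 matrix over Z this has rank 6, with invariant factors (1,1,1,1,1,1).

Boundary ∂_3: C_3 → C_2 sends each 3-simplex σ to the alternating sum Σ_i (−1)^i (σ with its i-th vertex removed). For instance
  ∂[v_1,v_2,v_3,v_4] = [v_2,v_3,v_4] − [v_1,v_3,v_4] + [v_1,v_2,v_4] − [v_1,v_2,v_3],
  ∂[v_0,v_1,v_2,v_4] = [v_1,v_2,v_4] − [v_0,v_2,v_4] + [v_0,v_1,v_4] − [v_0,v_1,v_2].
As a 10×5 matrix over Z this has rank 4, with invariant factors (1,1,1,1).

Computing H_k = (kernel of ∂_k) / (image of ∂_{k+1}):

  H_3: rank ker ∂_3 − rank ∂_4 = (5 − 4) − 0 = 1, and there is no ∂_4, so H_3 ≅ Z.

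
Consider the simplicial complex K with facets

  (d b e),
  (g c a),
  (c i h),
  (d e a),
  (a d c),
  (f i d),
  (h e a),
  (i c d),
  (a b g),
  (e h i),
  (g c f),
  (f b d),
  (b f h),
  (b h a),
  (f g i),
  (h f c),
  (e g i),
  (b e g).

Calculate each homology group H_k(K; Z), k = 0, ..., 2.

H_0 = Z,  H_1 = Z ⊕ Z/2Z,  H_2 = 0.

Fix the vertex order a < b < c < d < e < f < g < h < i and write every simplex with vertices in increasing order. Then dim K = 2 and the simplices of K are:

  0-simplices (9): a, b, c, d, e, f, g, h, i
  1-simplices (27): ab, ac, ad, ae, ag, ah, bd, be, bf, bg, bh, cd, cf, cg, ch, ci, de, df, di, eg, eh, ei, fg, fh, fi, gi, hi
  2-simplices (18): abg, abh, acd, acg, ade, aeh, bde, bdf, beg, bfh, cdi, cfg, cfh, chi, dfi, egi, ehi, fgi

so the chain groups are C_0 ≅ Z^9, C_1 ≅ Z^27, C_2 ≅ Z^18.

∂_1: C_1 → C_0 is given by ∂[p,q] = [q] − [p]. For instance
  ∂ci = i − c.
As a 9×27 matrix over Z this has rank 8, with invariant factors (1,1,1,1,1,1,1,1).

∂_2: C_2 → C_1 acts by ∂[p,q,r] = [q,r] − [p,r] + [p,q]. For instance
  ∂bdf = df − bf + bd,
  ∂fgi = gi − fi + fg.
The resulting 27×18 matrix has rank 18, and its Smith normal form has invariant factors (1,1,1,1,1,1,1,1,1,1,1,1,1,1,1,1,1,2).

Computing H_k = (kernel of ∂_k) / (image of ∂_{k+1}):

  H_0: rank C_0 − rank ∂_1 = 9 − 8 = 1, and the invariant factors of ∂_1 are all 1, so H_0 ≅ Z.
  H_1: rank ker ∂_1 − rank ∂_2 = (27 − 8) − 18 = 1, and ∂_2 has invariant factor 2 > 1, so H_1 ≅ Z ⊕ Z/2Z.
  H_2: rank ker ∂_2 − rank ∂_3 = (18 − 18) − 0 = 0, and there is no ∂_3, so H_2 ≅ 0.

As a check, the Euler characteristic is 9 − 27 + 18 = 0, which agrees with 1 − 1 + 0 = 0.
(K is a triangulation of the Klein bottle.)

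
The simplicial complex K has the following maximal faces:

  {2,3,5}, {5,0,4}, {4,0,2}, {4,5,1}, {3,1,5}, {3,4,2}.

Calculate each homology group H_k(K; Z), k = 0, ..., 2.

Fix the vertex order 0 < 1 < 2 < 3 < 4 < 5 and write every simplex with vertices in increasing order. Then dim K = 2 and the simplices of K are:

  0-simplices (6): [0], [1], [2], [3], [4], [5]
  1-simplices (12): [0,2], [0,4], [0,5], [1,3], [1,4], [1,5], [2,3], [2,4], [2,5], [3,4], [3,5], [4,5]
  2-simplices (6): [0,2,4], [0,4,5], [1,3,5], [1,4,5], [2,3,4], [2,3,5]

so the chain groups are C_0 ≅ Z^6, C_1 ≅ Z^12, C_2 ≅ Z^6.

The boundary map ∂_1: C_1 → C_0 sends each edge [p,q] (with p < q) to q − p. For instance
  ∂[0,2] = [2] − [0].
This gives a 6×12 integer matrix of rank 5; reducing to Smith normal form yields diagonal entries (1,1,1,1,1).

∂_2: C_2 → C_1 maps a triangle to the signed sum of its edges. For instance
  ∂[1,4,5] = [4,5] − [1,5] + [1,4],
  ∂[2,3,4] = [3,4] − [2,4] + [2,3].
This gives a 12×6 integer matrix of rank 6; reducing to Smith normal form yields diagonal entries (1,1,1,1,1,1).

From H_k ≅ ker(∂_k) / im(∂_{k+1}) we obtain:

  H_0: rank C_0 − rank ∂_1 = 6 − 5 = 1, and the invariant factors of ∂_1 are all 1, so H_0 ≅ Z.
  H_1: rank ker ∂_1 − rank ∂_2 = (12 − 5) − 6 = 1, and the invariant factors of ∂_2 are all 1, so H_1 ≅ Z.
  H_2: rank ker ∂_2 − rank ∂_3 = (6 − 6) − 0 = 0, and there is no ∂_3, so H_2 ≅ 0.

H_0 = Z,  H_1 = Z,  H_2 = 0.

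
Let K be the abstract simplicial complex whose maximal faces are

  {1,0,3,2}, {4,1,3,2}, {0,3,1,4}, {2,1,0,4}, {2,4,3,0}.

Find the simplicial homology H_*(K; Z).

Order the vertices as 0 < 1 < 2 < 3 < 4. Listing each simplex with vertices in this order, K has dimension 3 with simplices:

  0-simplices (5): [0], [1], [2], [3], [4]
  1-simplices (10): [0,1], [0,2], [0,3], [0,4], [1,2], [1,3], [1,4], [2,3], [2,4], [3,4]
  2-simplices (10): [0,1,2], [0,1,3], [0,1,4], [0,2,3], [0,2,4], [0,3,4], [1,2,3], [1,2,4], [1,3,4], [2,3,4]
  3-simplices (5): [0,1,2,3], [0,1,2,4], [0,1,3,4], [0,2,3,4], [1,2,3,4]

Hence C_0 ≅ Z^5, C_1 ≅ Z^10, C_2 ≅ Z^10, C_3 ≅ Z^5.

Boundary ∂_1: C_1 → C_0 is given by ∂[p,q] = [q] − [p]. For instance
  ∂[1,3] = [3] − [1].
As a 5×10 matrix over Z this has rank 4, with invariant factors (1,1,1,1).

The boundary map ∂_2: C_2 → C_1 acts by ∂[p,q,r] = [q,r] − [p,r] + [p,q]. For instance
  ∂[0,2,4] = [2,4] − [0,4] + [0,2],
  ∂[1,3,4] = [3,4] − [1,4] + [1,3].
As a 10×10 matrix over Z this has rank 6, with invariant factors (1,1,1,1,1,1).

∂_3: C_3 → C_2 sends each 3-simplex σ to the alternating sum Σ_i (−1)^i (σ with its i-th vertex removed). For instance
  ∂[0,1,2,4] = [1,2,4] − [0,2,4] + [0,1,4] − [0,1,2],
  ∂[0,1,2,3] = [1,2,3] − [0,2,3] + [0,1,3] − [0,1,2].
This gives a 10×5 integer matrix of rank 4; reducing to Smith normal form yields diagonal entries (1,1,1,1).

Computing H_k = (kernel of ∂_k) / (image of ∂_{k+1}):

  H_0: rank C_0 − rank ∂_1 = 5 − 4 = 1, and the invariant factors of ∂_1 are all 1, so H_0 ≅ Z.
  H_1: rank ker ∂_1 − rank ∂_2 = (10 − 4) − 6 = 0, and the invariant factors of ∂_2 are all 1, so H_1 ≅ 0.
  H_2: rank ker ∂_2 − rank ∂_3 = (10 − 6) − 4 = 0, and the invariant factors of ∂_3 are all 1, so H_2 ≅ 0.
  H_3: rank ker ∂_3 − rank ∂_4 = (5 − 4) − 0 = 1, and there is no ∂_4, so H_3 ≅ Z.

H_0 ≅ Z,  H_1 = 0,  H_2 = 0,  H_3 ≅ Z.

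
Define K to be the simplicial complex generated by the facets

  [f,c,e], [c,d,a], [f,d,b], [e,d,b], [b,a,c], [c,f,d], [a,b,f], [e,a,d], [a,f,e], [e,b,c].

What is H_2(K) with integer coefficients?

K has 6 vertices, 15 edges, 10 triangles.
rank ∂_2 = 10, rank ∂_3 = 0 ⇒ b_2 = 10 − 10 − 0 = 0. So H_2 ≅ 0.

H_2 = 0.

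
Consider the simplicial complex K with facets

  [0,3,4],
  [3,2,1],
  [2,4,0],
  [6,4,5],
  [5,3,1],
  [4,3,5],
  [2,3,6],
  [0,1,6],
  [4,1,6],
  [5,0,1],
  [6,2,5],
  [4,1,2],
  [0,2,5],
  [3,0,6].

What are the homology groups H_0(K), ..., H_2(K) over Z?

H_0 = Z,  H_1 = Z^2,  H_2 = Z.

Take the total order 0 < 1 < 2 < 3 < 4 < 5 < 6 on the vertex set. Then K (dimension 2) consists of the simplices:

  0-simplices (7): [0], [1], [2], [3], [4], [5], [6]
  1-simplices (21): [0,1], [0,2], [0,3], [0,4], [0,5], [0,6], [1,2], [1,3], [1,4], [1,5], [1,6], [2,3], [2,4], [2,5], [2,6], [3,4], [3,5], [3,6], [4,5], [4,6], [5,6]
  2-simplices (14): [0,1,5], [0,1,6], [0,2,4], [0,2,5], [0,3,4], [0,3,6], [1,2,3], [1,2,4], [1,3,5], [1,4,6], [2,3,6], [2,5,6], [3,4,5], [4,5,6]

so the chain groups are C_0 ≅ Z^7, C_1 ≅ Z^21, C_2 ≅ Z^14.

The boundary map ∂_1: C_1 → C_0 maps an edge to its endpoints' difference, ∂[p,q] = q − p.
As a 7×21 matrix over Z this has rank 6, with invariant factors (1,1,1,1,1,1).

Boundary ∂_2: C_2 → C_1 acts by ∂[p,q,r] = [q,r] − [p,r] + [p,q]. For instance
  ∂[0,1,5] = [1,5] − [0,5] + [0,1],
  ∂[1,3,5] = [3,5] − [1,5] + [1,3].
The resulting 21×14 matrix has rank 13, and its Smith normal form has invariant factors (1,1,1,1,1,1,1,1,1,1,1,1,1).

From H_k ≅ ker(∂_k) / im(∂_{k+1}) we obtain:

  H_0: rank C_0 − rank ∂_1 = 7 − 6 = 1, and the invariant factors of ∂_1 are all 1, so H_0 = Z.
  H_1: rank ker ∂_1 − rank ∂_2 = (21 − 6) − 13 = 2, and the invariant factors of ∂_2 are all 1, so H_1 = Z^2.
  H_2: rank ker ∂_2 − rank ∂_3 = (14 − 13) − 0 = 1, and there is no ∂_3, so H_2 = Z.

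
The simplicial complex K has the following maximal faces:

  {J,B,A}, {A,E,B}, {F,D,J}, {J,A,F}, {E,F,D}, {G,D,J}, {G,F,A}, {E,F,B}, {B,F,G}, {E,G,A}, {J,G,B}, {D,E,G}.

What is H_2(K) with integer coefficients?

Order the vertices as A < B < D < E < F < G < J. Listing each simplex with vertices in this order, K has dimension 2 with simplices:

  0-simplices (7): A, B, D, E, F, G, J
  1-simplices (18): AB, AE, AF, AG, AJ, BE, BF, BG, BJ, DE, DF, DG, DJ, EF, EG, FG, FJ, GJ
  2-simplices (12): ABE, ABJ, AEG, AFG, AFJ, BEF, BFG, BGJ, DEF, DEG, DFJ, DGJ

giving chain groups C_0 ≅ Z^7, C_1 ≅ Z^18, C_2 ≅ Z^12.

∂_1: C_1 → C_0 sends each edge [p,q] (with p < q) to q − p.
The 7×18 boundary matrix has rank 6 and Smith normal form diag(1,1,1,1,1,1).

∂_2: C_2 → C_1 acts by ∂[p,q,r] = [q,r] − [p,r] + [p,q]. For instance
  ∂AFG = FG − AG + AF,
  ∂BEF = EF − BF + BE.
The 18×12 boundary matrix has rank 12 and Smith normal form diag(1,1,1,1,1,1,1,1,1,1,1,2).

Computing H_k = (kernel of ∂_k) / (image of ∂_{k+1}):

  H_2: rank ker ∂_2 − rank ∂_3 = (12 − 12) − 0 = 0, and there is no ∂_3, so H_2 ≅ 0.

H_2 ≅ 0.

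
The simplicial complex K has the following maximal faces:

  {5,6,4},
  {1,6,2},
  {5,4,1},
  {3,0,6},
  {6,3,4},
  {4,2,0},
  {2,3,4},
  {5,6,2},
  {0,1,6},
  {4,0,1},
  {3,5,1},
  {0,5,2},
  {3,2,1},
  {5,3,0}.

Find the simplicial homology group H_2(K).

Fix the vertex order 0 < 1 < 2 < 3 < 4 < 5 < 6 and write every simplex with vertices in increasing order. Then dim K = 2 and the simplices of K are:

  0-simplices (7): [0], [1], [2], [3], [4], [5], [6]
  1-simplices (21): [0,1], [0,2], [0,3], [0,4], [0,5], [0,6], [1,2], [1,3], [1,4], [1,5], [1,6], [2,3], [2,4], [2,5], [2,6], [3,4], [3,5], [3,6], [4,5], [4,6], [5,6]
  2-simplices (14): [0,1,4], [0,1,6], [0,2,4], [0,2,5], [0,3,5], [0,3,6], [1,2,3], [1,2,6], [1,3,5], [1,4,5], [2,3,4], [2,5,6], [3,4,6], [4,5,6]

Hence C_0 ≅ Z^7, C_1 ≅ Z^21, C_2 ≅ Z^14.

Boundary ∂_1: C_1 → C_0 is given by ∂[p,q] = [q] − [p]. For instance
  ∂[4,5] = [5] − [4].
The resulting 7×21 matrix has rank 6, and its Smith normal form has invariant factors (1,1,1,1,1,1).

Boundary ∂_2: C_2 → C_1 sends each 2-simplex [p,q,r] to [q,r] − [p,r] + [p,q]. For instance
  ∂[2,5,6] = [5,6] − [2,6] + [2,5],
  ∂[2,3,4] = [3,4] − [2,4] + [2,3].
The resulting 21×14 matrix has rank 13, and its Smith normal form has invariant factors (1,1,1,1,1,1,1,1,1,1,1,1,1).

From H_k ≅ ker(∂_k) / im(∂_{k+1}) we obtain:

  H_2: rank ker ∂_2 − rank ∂_3 = (14 − 13) − 0 = 1, and there is no ∂_3, so H_2 ≅ Z.

H_2 ≅ Z.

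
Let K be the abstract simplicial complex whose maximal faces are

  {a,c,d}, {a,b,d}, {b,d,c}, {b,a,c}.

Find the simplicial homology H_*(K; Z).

Take the total order a < b < c < d on the vertex set. Then K (dimension 2) consists of the simplices:

  0-simplices (4): a, b, c, d
  1-simplices (6): ab, ac, ad, bc, bd, cd
  2-simplices (4): abc, abd, acd, bcd

so the chain groups are C_0 ≅ Z^4, C_1 ≅ Z^6, C_2 ≅ Z^4.

∂_1: C_1 → C_0 sends each edge [p,q] (with p < q) to q − p. For instance
  ∂bc = c − b.
This gives a 4×6 integer matrix of rank 3; reducing to Smith normal form yields diagonal entries (1,1,1).

∂_2: C_2 → C_1 sends each 2-simplex [p,q,r] to [q,r] − [p,r] + [p,q]. For instance
  ∂abd = bd − ad + ab,
  ∂acd = cd − ad + ac.
The 6×4 boundary matrix has rank 3 and Smith normal form diag(1,1,1).

Now H_k = ker ∂_k / im ∂_{k+1}, so:

  H_0: rank C_0 − rank ∂_1 = 4 − 3 = 1, and the invariant factors of ∂_1 are all 1, so H_0 ≅ Z.
  H_1: rank ker ∂_1 − rank ∂_2 = (6 − 3) − 3 = 0, and the invariant factors of ∂_2 are all 1, so H_1 ≅ 0.
  H_2: rank ker ∂_2 − rank ∂_3 = (4 − 3) − 0 = 1, and there is no ∂_3, so H_2 ≅ Z.

(K is a triangulation of the 2-sphere S^2.)

H_0 ≅ Z,  H_1 = 0,  H_2 ≅ Z.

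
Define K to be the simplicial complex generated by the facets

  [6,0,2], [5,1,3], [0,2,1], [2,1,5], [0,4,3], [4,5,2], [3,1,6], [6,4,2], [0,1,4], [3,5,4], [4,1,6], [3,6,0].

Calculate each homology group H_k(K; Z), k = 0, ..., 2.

H_0 ≅ Z,  H_1 ≅ Z/2Z,  H_2 = 0.

We work with the vertex ordering 0 < 1 < 2 < 3 < 4 < 5 < 6. The simplices of K, each written with vertices in increasing order, are:

  0-simplices (7): [0], [1], [2], [3], [4], [5], [6]
  1-simplices (18): [0,1], [0,2], [0,3], [0,4], [0,6], [1,2], [1,3], [1,4], [1,5], [1,6], [2,4], [2,5], [2,6], [3,4], [3,5], [3,6], [4,5], [4,6]
  2-simplices (12): [0,1,2], [0,1,4], [0,2,6], [0,3,4], [0,3,6], [1,2,5], [1,3,5], [1,3,6], [1,4,6], [2,4,5], [2,4,6], [3,4,5]

Hence C_0 ≅ Z^7, C_1 ≅ Z^18, C_2 ≅ Z^12.

The boundary map ∂_1: C_1 → C_0 maps an edge to its endpoints' difference, ∂[p,q] = q − p. For instance
  ∂[1,2] = [2] − [1].
This gives a 7×18 integer matrix of rank 6; reducing to Smith normal form yields diagonal entries (1,1,1,1,1,1).

The boundary map ∂_2: C_2 → C_1 sends each 2-simplex [p,q,r] to [q,r] − [p,r] + [p,q]. For instance
  ∂[1,3,5] = [3,5] − [1,5] + [1,3],
  ∂[1,2,5] = [2,5] − [1,5] + [1,2].
The resulting 18×12 matrix has rank 12, and its Smith normal form has invariant factors (1,1,1,1,1,1,1,1,1,1,1,2).

Reading off H_k = ker ∂_k / im ∂_{k+1}:

  H_0: rank C_0 − rank ∂_1 = 7 − 6 = 1, and the invariant factors of ∂_1 are all 1, so H_0 ≅ Z.
  H_1: rank ker ∂_1 − rank ∂_2 = (18 − 6) − 12 = 0, and ∂_2 has invariant factor 2 > 1, so H_1 ≅ Z/2Z.
  H_2: rank ker ∂_2 − rank ∂_3 = (12 − 12) − 0 = 0, and there is no ∂_3, so H_2 ≅ 0.

As a check, the Euler characteristic is 7 − 18 + 12 = 1, which agrees with 1 − 0 + 0 = 1.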